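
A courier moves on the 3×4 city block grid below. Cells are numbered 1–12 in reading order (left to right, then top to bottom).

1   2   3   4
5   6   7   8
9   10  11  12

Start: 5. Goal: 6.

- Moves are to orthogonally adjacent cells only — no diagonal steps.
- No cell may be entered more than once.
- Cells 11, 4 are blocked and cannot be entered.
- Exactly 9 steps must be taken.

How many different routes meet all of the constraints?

0

Need simple routes of exactly 9 moves from 5 to 6 (Manhattan distance 1, so 4 moves are spent on a detour and 4 undoing it).
No route satisfies every constraint, so the count is 0.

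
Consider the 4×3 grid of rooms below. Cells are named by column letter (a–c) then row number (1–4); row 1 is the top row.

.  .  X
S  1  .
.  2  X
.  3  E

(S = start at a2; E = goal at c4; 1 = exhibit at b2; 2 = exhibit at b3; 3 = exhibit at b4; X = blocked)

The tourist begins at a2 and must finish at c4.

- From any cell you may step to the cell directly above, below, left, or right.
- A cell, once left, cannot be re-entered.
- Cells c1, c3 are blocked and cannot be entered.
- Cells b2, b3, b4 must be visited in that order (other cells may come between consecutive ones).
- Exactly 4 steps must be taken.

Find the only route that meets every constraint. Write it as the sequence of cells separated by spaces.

The waypoints must appear in the order b2, b3, b4, with no cell reused.
Route from a2: right to b2, 2× down (reaching b4), right to c4 — 4 moves in all.
Check: order respected (1 at step 1, 2 at step 2, 3 at step 3); 4 moves as required.

a2 b2 b3 b4 c4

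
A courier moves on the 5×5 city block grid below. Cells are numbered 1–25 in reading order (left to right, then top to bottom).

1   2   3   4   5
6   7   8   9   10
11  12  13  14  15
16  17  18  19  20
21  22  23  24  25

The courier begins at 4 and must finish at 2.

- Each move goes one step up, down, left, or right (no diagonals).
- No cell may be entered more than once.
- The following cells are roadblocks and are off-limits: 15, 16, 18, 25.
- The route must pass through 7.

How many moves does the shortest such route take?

Any route passes through 7 somewhere between 4 and 2. Summing Manhattan distances along the two legs (4 → 7 → 2) gives a lower bound of 3 + 1 = 4 moves.
A route of 4 moves achieves this: 4 → 9 → 8 → 7 → 2.
Since 4 matches the lower bound, it is optimal.

4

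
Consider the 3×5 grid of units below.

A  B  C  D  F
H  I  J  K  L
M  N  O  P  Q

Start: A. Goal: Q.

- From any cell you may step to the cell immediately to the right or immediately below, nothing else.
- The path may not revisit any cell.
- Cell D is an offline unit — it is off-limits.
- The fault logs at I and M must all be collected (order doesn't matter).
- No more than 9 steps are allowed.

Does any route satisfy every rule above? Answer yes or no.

no

M is below but to the left of I: going I → M would need a leftward move and M → I an upward move, so no right/down-only route can visit both required cells.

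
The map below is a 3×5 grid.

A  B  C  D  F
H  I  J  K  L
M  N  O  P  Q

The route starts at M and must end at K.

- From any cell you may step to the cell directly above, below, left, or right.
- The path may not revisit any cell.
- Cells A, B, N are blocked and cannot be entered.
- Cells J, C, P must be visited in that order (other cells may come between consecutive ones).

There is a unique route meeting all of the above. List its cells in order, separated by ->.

M -> H -> I -> J -> C -> D -> F -> L -> Q -> P -> K

The waypoints must appear in the order J, C, P, with no cell reused.
Route from M: up to H, 2× right (reaching J), up to C, 2× right (reaching F), 2× down (reaching Q), left to P, up to K — 10 moves in all.
Check: order respected (J at step 3, C at step 4, P at step 9).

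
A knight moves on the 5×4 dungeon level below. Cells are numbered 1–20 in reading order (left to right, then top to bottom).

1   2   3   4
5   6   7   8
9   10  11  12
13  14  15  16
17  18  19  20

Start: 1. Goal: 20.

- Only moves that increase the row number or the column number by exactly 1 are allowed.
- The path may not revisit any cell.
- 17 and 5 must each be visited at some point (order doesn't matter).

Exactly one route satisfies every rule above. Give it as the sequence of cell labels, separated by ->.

1 -> 5 -> 9 -> 13 -> 17 -> 18 -> 19 -> 20

Moves only go right or down, so the column and row indices never decrease.
Route from 1: 4× down (reaching 17), 3× right (reaching 20) — 7 moves in all.
Check: all required cells visited.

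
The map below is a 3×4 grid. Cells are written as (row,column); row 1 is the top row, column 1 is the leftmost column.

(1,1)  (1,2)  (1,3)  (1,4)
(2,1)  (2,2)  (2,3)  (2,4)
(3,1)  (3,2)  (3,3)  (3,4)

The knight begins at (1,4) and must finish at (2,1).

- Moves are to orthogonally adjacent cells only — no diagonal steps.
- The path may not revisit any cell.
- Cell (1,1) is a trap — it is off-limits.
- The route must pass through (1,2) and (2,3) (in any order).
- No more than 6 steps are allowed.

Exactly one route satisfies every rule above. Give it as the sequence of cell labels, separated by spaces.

(1,4) (2,4) (2,3) (1,3) (1,2) (2,2) (2,1)

The budget equals the shortest possible length, so every move has to be on a shortest route through the required cells.
Route from (1,4): down to (2,4), left to (2,3), up to (1,3), left to (1,2), down to (2,2), left to (2,1) — 6 moves in all.
Check: all required cells visited; 6 ≤ 6 moves.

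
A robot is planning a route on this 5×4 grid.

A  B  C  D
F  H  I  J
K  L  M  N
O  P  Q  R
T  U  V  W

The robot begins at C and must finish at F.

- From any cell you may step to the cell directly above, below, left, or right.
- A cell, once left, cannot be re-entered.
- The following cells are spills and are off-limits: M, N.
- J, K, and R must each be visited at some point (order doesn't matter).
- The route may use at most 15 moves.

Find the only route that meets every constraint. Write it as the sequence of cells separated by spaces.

Any route must reach J, K, and R and still end at F within 15 moves, so the order of the required stops is forced.
Route from C: right to D, down to J, 2× left (reaching H), 2× down (reaching P), 2× right (reaching R), down to W, 3× left (reaching T), 3× up (reaching F) — 15 moves in all.
Check: all required cells visited; 15 ≤ 15 moves.

C D J I H L P Q R W V U T O K F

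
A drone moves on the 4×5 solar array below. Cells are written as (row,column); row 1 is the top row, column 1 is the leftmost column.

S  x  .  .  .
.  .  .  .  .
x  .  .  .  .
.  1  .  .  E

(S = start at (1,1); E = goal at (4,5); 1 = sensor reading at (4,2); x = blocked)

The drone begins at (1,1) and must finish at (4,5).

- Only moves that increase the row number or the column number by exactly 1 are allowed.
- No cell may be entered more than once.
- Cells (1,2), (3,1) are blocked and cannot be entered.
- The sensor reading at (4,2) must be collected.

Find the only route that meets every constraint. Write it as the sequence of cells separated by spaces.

Moves only go right or down, so the column and row indices never decrease.
Route from (1,1): down 1 to (2,1), right 1 to (2,2), down 2 to (4,2), right 3 to (4,5) — 7 moves in all.
Check: all required cells visited.

(1,1) (2,1) (2,2) (3,2) (4,2) (4,3) (4,4) (4,5)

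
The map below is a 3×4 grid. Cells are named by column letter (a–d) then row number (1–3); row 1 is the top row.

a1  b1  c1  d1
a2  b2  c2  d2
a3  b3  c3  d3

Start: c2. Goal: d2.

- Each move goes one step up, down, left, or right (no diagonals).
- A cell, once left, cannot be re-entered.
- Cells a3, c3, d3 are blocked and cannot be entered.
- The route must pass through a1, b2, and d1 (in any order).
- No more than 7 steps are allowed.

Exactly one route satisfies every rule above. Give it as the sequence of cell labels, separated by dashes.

The 7-move cap with required stops at a1, b2, d1 leaves no slack for detours.
Route from c2: left 2 to a2, up 1 to a1, right 3 to d1, down 1 to d2 — 7 moves in all.
Check: all required cells visited; 7 ≤ 7 moves.

c2 - b2 - a2 - a1 - b1 - c1 - d1 - d2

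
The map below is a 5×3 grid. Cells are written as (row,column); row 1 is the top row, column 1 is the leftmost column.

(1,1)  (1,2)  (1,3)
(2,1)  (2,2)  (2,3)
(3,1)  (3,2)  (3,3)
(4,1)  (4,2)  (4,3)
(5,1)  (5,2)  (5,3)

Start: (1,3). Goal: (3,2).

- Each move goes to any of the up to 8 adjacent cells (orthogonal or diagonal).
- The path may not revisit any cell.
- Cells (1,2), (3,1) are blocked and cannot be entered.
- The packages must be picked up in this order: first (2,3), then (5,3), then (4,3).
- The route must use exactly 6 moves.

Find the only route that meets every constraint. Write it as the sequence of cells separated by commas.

The waypoints must appear in the order (2,3), (5,3), (4,3), with no cell reused.
Route from (1,3): 2× down (reaching (3,3)), down-left to (4,2), down-right to (5,3), up to (4,3), up-left to (3,2) — 6 moves in all.
Check: order respected ((2,3) at step 1, (5,3) at step 4, (4,3) at step 5); 6 moves as required.

(1,3), (2,3), (3,3), (4,2), (5,3), (4,3), (3,2)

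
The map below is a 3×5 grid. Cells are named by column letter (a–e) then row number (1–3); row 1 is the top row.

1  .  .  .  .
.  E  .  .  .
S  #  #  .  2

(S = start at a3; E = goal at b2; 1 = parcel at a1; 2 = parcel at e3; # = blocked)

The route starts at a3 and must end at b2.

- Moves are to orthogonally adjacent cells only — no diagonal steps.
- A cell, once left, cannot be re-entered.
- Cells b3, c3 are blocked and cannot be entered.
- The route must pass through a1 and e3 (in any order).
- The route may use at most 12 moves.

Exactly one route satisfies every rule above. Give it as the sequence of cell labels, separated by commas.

a3, a2, a1, b1, c1, d1, e1, e2, e3, d3, d2, c2, b2

The budget equals the shortest possible length, so every move has to be on a shortest route through the required cells.
Route from a3: up 2 to a1, right 4 to e1, down 2 to e3, left 1 to d3, up 1 to d2, left 2 to b2 — 12 moves in all.
Check: all required cells visited; 12 ≤ 12 moves.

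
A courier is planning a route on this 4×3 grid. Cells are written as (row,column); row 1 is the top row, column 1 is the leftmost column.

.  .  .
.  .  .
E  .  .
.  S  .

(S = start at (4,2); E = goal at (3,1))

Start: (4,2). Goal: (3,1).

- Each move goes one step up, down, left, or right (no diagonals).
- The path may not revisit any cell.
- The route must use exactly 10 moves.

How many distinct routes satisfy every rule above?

Need simple routes of exactly 10 moves from (4,2) to (3,1) (Manhattan distance 2, so 4 moves are spent on a detour and 4 undoing it).
Enumerating: (4,2) (4,3) (3,3) (2,3) (1,3) (1,2) (1,1) (2,1) (2,2) (3,2) (3,1) | (4,2) (4,3) (3,3) (3,2) (2,2) (2,3) (1,3) (1,2) (1,1) (2,1) (3,1).
That gives 2 routes.

2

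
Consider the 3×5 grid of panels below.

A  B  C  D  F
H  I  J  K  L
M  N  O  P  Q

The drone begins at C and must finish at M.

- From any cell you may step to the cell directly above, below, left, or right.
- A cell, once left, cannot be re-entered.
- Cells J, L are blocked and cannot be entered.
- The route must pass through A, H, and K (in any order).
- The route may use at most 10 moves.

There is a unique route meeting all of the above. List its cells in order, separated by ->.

C -> D -> K -> P -> O -> N -> I -> B -> A -> H -> M

The 10-move cap with required stops at A, H, K leaves no slack for detours.
Route from C: right 1 to D, down 2 to P, left 2 to N, up 2 to B, left 1 to A, down 2 to M — 10 moves in all.
Check: all required cells visited; 10 ≤ 10 moves.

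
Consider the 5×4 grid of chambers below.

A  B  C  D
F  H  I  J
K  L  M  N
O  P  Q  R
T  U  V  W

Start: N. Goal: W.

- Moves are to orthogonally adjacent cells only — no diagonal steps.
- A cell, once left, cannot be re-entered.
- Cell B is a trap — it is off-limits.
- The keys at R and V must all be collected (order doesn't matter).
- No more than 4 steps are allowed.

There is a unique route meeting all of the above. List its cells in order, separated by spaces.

N R Q V W

The 4-move cap with required stops at R, V leaves no slack for detours.
Route from N: down to R, left to Q, down to V, right to W — 4 moves in all.
Check: all required cells visited; 4 ≤ 4 moves.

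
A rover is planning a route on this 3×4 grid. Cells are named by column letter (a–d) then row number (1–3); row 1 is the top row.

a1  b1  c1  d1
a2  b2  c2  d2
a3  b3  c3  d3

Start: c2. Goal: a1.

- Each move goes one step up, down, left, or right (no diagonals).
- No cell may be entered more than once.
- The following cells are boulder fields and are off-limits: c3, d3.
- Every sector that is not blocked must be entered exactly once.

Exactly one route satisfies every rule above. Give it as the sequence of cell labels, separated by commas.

Need to visit all 10 open cells exactly once, starting at c2 and ending at a1.
Cell d2 has only two open neighbours (d1 and c2), so the path must pass straight through it: one of those is the cell it's entered from and the other is where it exits.
Route from c2: right 1 to d2, up 1 to d1, left 2 to b1, down 2 to b3, left 1 to a3, up 2 to a1 — 9 moves in all.
Check: all 10 open cells covered.

c2, d2, d1, c1, b1, b2, b3, a3, a2, a1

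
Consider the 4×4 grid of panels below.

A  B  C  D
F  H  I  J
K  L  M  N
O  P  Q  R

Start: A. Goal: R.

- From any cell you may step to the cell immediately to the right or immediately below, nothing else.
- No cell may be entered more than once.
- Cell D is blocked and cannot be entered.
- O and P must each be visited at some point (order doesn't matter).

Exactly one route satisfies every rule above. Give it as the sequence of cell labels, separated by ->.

A -> F -> K -> O -> P -> Q -> R

Moves only go right or down, so the column and row indices never decrease.
Route from A: 3× down (reaching O), 3× right (reaching R) — 6 moves in all.
Check: all required cells visited.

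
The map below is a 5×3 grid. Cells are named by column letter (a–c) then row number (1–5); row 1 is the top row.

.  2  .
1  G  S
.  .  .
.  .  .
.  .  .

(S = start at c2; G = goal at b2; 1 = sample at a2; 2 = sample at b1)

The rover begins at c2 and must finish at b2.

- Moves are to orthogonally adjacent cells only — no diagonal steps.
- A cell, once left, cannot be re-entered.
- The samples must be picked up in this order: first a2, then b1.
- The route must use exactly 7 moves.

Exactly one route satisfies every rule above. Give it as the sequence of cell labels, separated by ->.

The waypoints must appear in the order a2, b1, with no cell reused.
Route from c2: down to c3, 2× left (reaching a3), 2× up (reaching a1), right to b1, down to b2 — 7 moves in all.
Check: order respected (1 at step 4, 2 at step 6); 7 moves as required.

c2 -> c3 -> b3 -> a3 -> a2 -> a1 -> b1 -> b2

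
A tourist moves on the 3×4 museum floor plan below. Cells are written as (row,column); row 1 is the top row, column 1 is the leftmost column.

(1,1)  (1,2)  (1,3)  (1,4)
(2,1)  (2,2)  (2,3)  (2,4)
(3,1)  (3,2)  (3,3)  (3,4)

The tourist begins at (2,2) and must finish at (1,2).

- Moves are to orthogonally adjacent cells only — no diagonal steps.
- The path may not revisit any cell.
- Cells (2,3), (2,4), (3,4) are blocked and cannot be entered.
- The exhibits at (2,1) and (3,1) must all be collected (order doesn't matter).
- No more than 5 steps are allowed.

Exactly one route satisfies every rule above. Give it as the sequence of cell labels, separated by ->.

(2,2) -> (3,2) -> (3,1) -> (2,1) -> (1,1) -> (1,2)

The 5-move cap with required stops at (2,1), (3,1) leaves no slack for detours.
Route from (2,2): down 1 to (3,2), left 1 to (3,1), up 2 to (1,1), right 1 to (1,2) — 5 moves in all.
Check: all required cells visited; 5 ≤ 5 moves.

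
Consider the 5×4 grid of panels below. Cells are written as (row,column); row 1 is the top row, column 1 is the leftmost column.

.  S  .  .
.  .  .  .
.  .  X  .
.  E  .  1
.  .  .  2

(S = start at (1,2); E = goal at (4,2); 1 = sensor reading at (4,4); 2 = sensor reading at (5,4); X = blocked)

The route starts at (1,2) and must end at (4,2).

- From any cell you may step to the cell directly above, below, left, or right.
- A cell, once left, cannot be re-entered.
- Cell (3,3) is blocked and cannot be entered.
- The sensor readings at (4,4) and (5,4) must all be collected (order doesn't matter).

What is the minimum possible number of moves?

Any route passes through (4,4) and (5,4) in some order between (1,2) and (4,2). Summing Manhattan distances along each leg and taking the cheapest ordering ((1,2) → (4,4) → (5,4) → (4,2)) gives a lower bound of 5 + 1 + 3 = 9 moves.
A route of 9 moves achieves this: (1,2) → (2,2) → (2,3) → (2,4) → (3,4) → (4,4) → (5,4) → (5,3) → (4,3) → (4,2).
Since 9 matches the lower bound, it is optimal.

9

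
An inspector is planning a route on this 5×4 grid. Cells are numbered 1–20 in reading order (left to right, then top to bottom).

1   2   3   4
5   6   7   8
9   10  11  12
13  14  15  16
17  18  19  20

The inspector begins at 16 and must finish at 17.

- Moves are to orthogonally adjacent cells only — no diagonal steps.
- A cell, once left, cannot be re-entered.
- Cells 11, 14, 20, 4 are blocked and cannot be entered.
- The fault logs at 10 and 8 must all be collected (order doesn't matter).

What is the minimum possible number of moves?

Any route passes through 10 and 8 in some order between 16 and 17. Summing Manhattan distances along each leg and taking the cheapest ordering (16 → 8 → 10 → 17) gives a lower bound of 2 + 3 + 3 = 8 moves.
A route of 8 moves achieves this: 16 → 12 → 8 → 7 → 6 → 10 → 9 → 13 → 17.
Since 8 matches the lower bound, it is optimal.

8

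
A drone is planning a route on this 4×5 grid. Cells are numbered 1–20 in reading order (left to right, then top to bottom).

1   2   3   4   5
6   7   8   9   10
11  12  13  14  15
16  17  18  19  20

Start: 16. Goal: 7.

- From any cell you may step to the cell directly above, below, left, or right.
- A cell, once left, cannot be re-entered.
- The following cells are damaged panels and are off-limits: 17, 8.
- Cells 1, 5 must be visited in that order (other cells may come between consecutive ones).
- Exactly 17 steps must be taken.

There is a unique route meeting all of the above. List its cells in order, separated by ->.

16 -> 11 -> 6 -> 1 -> 2 -> 3 -> 4 -> 5 -> 10 -> 9 -> 14 -> 15 -> 20 -> 19 -> 18 -> 13 -> 12 -> 7

The waypoints must appear in the order 1, 5, with no cell reused.
Route from 16: 3× up (reaching 1), 4× right (reaching 5), down to 10, left to 9, down to 14, right to 15, down to 20, 2× left (reaching 18), up to 13, left to 12, up to 7 — 17 moves in all.
Check: order respected (1 at step 3, 5 at step 7); 17 moves as required.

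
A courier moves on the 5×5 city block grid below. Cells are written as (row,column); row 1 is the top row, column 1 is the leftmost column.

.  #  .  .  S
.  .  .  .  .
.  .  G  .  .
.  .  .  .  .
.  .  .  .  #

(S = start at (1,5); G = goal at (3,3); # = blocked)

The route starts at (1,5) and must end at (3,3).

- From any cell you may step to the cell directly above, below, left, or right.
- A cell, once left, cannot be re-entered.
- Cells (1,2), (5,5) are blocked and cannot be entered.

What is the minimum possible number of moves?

4

The Manhattan distance from (1,5) to (3,3) is |1−3| + |5−3| = 4, so at least 4 moves are needed.
A route of 4 moves achieves this: (1,5) → (2,5) → (3,5) → (3,4) → (3,3).
Since 4 matches the lower bound, it is optimal.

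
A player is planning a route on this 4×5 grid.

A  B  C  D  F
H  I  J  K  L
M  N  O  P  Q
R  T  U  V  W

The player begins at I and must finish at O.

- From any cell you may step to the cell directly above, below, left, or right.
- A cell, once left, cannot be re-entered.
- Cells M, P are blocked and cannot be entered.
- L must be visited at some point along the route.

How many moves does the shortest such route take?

Any route passes through L somewhere between I and O. Summing Manhattan distances along the two legs (I → L → O) gives a lower bound of 3 + 3 = 6 moves.
The shortest route satisfying every rule uses 8 moves: I → B → C → D → F → L → K → J → O.
The no-revisit rule (legs can't share cells) pushes the minimum above the 6-move bound; an exhaustive check rules out every length from 6 to 7, leaving 8 as the minimum.

8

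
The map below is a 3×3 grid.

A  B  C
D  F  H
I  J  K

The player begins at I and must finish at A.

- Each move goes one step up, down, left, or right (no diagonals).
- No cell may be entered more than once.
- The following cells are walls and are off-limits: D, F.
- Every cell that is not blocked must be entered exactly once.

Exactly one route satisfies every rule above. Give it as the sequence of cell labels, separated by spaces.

Need to visit all 7 open cells exactly once, starting at I and ending at A.
Cell J has only two open neighbours (I and K), so the path must pass straight through it: one of those is the cell it's entered from and the other is where it exits.
Route from I: 2× right (reaching K), 2× up (reaching C), 2× left (reaching A) — 6 moves in all.
Check: all 7 open cells covered.

I J K H C B A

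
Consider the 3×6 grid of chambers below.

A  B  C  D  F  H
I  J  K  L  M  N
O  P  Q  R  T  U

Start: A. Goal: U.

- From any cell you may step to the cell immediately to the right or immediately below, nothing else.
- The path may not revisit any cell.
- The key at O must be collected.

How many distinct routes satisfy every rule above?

A right/down-only route from A to U makes exactly 2 down-moves and 5 right-moves in some order.
With no other constraints that would be C(7,2) = 21 routes.
Split at O and multiply the segment counts: A→O: 1; O→U: 1; product = 1.
That gives 1 route.

1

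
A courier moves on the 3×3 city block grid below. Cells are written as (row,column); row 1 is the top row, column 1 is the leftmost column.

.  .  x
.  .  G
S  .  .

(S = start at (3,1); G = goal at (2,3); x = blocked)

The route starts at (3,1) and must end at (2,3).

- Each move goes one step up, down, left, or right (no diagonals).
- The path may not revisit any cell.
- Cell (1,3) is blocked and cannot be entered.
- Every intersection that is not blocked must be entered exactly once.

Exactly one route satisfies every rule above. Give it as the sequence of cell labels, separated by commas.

Need to visit all 8 open cells exactly once, starting at (3,1) and ending at (2,3).
Cell (3,3) has only two open neighbours ((2,3) and (3,2)), so the path must pass straight through it: one of those is the cell it's entered from and the other is where it exits.
Route from (3,1): 2× up (reaching (1,1)), right to (1,2), 2× down (reaching (3,2)), right to (3,3), up to (2,3) — 7 moves in all.
Check: all 8 open cells covered.

(3,1), (2,1), (1,1), (1,2), (2,2), (3,2), (3,3), (2,3)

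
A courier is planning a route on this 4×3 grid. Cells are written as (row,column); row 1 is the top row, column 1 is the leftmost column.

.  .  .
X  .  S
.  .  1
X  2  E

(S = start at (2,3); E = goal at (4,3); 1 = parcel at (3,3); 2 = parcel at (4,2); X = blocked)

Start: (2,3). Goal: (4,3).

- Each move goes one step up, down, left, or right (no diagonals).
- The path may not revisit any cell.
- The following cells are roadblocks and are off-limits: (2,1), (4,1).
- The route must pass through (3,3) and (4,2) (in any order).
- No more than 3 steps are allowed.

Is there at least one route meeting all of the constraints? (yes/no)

Even ignoring the no-revisit rule, getting from (2,3) to (4,3), taking the cheapest ordering (2,3) → (3,3) → (4,2) → (4,3) needs at least 1 + 2 + 1 = 4 moves (Manhattan distance per leg), which exceeds the 3-move limit.

no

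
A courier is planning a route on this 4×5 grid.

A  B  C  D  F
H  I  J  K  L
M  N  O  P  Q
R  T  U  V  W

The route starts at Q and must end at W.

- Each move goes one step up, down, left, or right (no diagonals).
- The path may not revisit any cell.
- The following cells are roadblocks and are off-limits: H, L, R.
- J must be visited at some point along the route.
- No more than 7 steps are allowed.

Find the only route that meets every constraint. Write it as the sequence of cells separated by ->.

Q -> P -> K -> J -> O -> U -> V -> W

The 7-move cap with required stops at J leaves no slack for detours.
Route from Q: left to P, up to K, left to J, 2× down (reaching U), 2× right (reaching W) — 7 moves in all.
Check: all required cells visited; 7 ≤ 7 moves.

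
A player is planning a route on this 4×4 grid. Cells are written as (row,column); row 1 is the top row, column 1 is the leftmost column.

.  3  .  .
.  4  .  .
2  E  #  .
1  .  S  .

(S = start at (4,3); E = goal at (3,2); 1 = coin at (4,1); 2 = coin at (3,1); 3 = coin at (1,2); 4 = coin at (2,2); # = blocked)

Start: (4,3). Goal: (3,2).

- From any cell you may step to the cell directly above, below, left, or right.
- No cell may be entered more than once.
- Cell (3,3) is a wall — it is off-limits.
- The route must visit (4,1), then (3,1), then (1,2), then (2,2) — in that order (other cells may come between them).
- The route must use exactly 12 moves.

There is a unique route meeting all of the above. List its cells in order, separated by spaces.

The waypoints must appear in the order (4,1), (3,1), (1,2), (2,2), with no cell reused.
Route from (4,3): left 2 to (4,1), up 3 to (1,1), right 3 to (1,4), down 1 to (2,4), left 2 to (2,2), down 1 to (3,2) — 12 moves in all.
Check: order respected (1 at step 2, 2 at step 3, 3 at step 6, 4 at step 11); 12 moves as required.

(4,3) (4,2) (4,1) (3,1) (2,1) (1,1) (1,2) (1,3) (1,4) (2,4) (2,3) (2,2) (3,2)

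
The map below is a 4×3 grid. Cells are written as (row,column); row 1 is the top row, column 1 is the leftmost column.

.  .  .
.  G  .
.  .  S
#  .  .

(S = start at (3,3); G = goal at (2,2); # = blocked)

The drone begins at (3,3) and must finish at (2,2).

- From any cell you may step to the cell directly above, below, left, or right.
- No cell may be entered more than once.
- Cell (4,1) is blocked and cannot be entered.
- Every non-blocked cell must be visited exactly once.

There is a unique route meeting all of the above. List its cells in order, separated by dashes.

(3,3) - (4,3) - (4,2) - (3,2) - (3,1) - (2,1) - (1,1) - (1,2) - (1,3) - (2,3) - (2,2)

Need to visit all 11 open cells exactly once, starting at (3,3) and ending at (2,2).
Route from (3,3): down to (4,3), left to (4,2), up to (3,2), left to (3,1), 2× up (reaching (1,1)), 2× right (reaching (1,3)), down to (2,3), left to (2,2) — 10 moves in all.
Check: all 11 open cells covered.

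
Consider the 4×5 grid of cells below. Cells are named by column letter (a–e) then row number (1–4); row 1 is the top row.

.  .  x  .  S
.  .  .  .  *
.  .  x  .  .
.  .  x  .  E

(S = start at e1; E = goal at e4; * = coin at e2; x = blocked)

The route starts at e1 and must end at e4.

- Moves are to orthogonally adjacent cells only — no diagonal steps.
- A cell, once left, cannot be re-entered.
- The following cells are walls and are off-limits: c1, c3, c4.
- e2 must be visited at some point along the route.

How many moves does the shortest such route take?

3

Any route passes through e2 somewhere between e1 and e4. Summing Manhattan distances along the two legs (e1 → e2 → e4) gives a lower bound of 1 + 2 = 3 moves.
A route of 3 moves achieves this: e1 → e2 → e3 → e4.
Since 3 matches the lower bound, it is optimal.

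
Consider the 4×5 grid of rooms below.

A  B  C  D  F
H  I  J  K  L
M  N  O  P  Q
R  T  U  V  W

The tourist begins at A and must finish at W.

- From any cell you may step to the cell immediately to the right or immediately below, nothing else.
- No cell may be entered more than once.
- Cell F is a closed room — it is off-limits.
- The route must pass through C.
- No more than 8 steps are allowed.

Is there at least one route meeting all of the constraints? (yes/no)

One route that works: A → B → C → J → O → U → V → W.

yes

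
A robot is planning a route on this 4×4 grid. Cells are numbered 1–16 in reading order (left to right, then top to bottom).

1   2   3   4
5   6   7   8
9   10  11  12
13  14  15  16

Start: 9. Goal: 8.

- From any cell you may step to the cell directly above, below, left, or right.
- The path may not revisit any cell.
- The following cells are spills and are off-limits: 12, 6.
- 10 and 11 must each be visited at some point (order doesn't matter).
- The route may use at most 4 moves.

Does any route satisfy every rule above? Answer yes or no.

yes

One route that works: 9 → 10 → 11 → 7 → 8.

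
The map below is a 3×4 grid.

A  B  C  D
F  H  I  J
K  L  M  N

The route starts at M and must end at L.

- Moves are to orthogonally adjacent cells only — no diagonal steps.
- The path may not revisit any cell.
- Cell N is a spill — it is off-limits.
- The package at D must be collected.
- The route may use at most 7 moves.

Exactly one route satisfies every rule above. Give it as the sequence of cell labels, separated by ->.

The 7-move cap with required stops at D leaves no slack for detours.
Route from M: up to I, right to J, up to D, 2× left (reaching B), 2× down (reaching L) — 7 moves in all.
Check: all required cells visited; 7 ≤ 7 moves.

M -> I -> J -> D -> C -> B -> H -> L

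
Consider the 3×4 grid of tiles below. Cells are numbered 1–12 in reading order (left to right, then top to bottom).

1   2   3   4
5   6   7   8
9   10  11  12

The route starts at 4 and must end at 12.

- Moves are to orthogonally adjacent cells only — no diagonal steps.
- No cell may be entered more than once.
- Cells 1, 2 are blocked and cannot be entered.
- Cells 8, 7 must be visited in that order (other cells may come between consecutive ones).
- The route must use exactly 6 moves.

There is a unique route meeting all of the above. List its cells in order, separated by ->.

The waypoints must appear in the order 8, 7, with no cell reused.
Route from 4: down 1 to 8, left 2 to 6, down 1 to 10, right 2 to 12 — 6 moves in all.
Check: order respected (8 at step 1, 7 at step 2); 6 moves as required.

4 -> 8 -> 7 -> 6 -> 10 -> 11 -> 12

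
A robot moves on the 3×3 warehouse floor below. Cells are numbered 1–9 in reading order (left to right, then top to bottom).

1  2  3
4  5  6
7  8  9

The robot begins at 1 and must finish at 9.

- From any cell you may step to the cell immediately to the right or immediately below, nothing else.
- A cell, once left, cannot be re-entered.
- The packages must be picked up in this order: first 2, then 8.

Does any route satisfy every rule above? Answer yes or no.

One route that works: 1 → 2 → 5 → 8 → 9.

yes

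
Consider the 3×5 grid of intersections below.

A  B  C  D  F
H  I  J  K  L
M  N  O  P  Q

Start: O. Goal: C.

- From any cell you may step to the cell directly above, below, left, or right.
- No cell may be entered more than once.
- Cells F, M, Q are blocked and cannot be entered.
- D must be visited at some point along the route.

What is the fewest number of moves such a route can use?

4

Any route passes through D somewhere between O and C. Summing Manhattan distances along the two legs (O → D → C) gives a lower bound of 3 + 1 = 4 moves.
A route of 4 moves achieves this: O → J → K → D → C.
Since 4 matches the lower bound, it is optimal.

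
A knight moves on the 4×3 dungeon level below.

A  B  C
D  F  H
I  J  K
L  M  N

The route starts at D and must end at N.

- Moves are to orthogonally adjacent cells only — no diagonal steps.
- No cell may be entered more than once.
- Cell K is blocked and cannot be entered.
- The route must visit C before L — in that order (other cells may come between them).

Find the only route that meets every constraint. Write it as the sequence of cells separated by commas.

The waypoints must appear in the order C, L, with no cell reused.
Route from D: up to A, 2× right (reaching C), down to H, left to F, down to J, left to I, down to L, 2× right (reaching N) — 10 moves in all.
Check: order respected (C at step 3, L at step 8).

D, A, B, C, H, F, J, I, L, M, N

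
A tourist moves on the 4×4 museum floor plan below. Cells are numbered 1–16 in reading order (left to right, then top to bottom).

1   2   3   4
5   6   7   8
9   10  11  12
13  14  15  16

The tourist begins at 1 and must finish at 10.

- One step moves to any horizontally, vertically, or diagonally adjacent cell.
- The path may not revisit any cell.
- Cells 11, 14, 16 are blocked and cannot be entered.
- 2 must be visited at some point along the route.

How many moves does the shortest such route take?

Any route passes through 2 somewhere between 1 and 10. Summing Chebyshev distances along the two legs (1 → 2 → 10) gives a lower bound of 1 + 2 = 3 moves.
A route of 3 moves achieves this: 1 → 2 → 5 → 10.
Since 3 matches the lower bound, it is optimal.

3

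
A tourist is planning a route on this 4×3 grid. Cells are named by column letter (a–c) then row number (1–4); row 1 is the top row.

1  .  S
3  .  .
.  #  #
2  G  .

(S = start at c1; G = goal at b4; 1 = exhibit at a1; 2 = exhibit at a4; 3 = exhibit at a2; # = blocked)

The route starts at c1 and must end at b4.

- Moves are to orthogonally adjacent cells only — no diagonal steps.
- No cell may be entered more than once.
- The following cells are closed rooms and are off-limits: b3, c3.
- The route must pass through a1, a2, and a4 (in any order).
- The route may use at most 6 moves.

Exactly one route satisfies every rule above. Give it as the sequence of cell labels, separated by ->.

c1 -> b1 -> a1 -> a2 -> a3 -> a4 -> b4

The budget equals the shortest possible length, so every move has to be on a shortest route through the required cells.
Route from c1: 2× left (reaching a1), 3× down (reaching a4), right to b4 — 6 moves in all.
Check: all required cells visited; 6 ≤ 6 moves.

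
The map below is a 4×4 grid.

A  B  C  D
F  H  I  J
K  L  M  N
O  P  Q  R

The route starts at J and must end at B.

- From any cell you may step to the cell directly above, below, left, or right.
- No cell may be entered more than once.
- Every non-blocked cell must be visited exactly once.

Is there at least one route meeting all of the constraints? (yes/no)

yes

One route that works: J → D → C → I → M → N → R → Q → P → O → K → L → H → F → A → B.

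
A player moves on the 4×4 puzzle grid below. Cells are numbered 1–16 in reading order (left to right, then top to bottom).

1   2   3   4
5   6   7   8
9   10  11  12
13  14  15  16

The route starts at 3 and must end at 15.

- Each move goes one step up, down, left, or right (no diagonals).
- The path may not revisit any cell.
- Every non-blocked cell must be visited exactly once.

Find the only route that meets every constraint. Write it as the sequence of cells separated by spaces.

3 4 8 7 6 2 1 5 9 13 14 10 11 12 16 15

Need to visit all 16 open cells exactly once, starting at 3 and ending at 15.
Cell 1 has only two open neighbours (5 and 2), so the path must pass straight through it: one of those is the cell it's entered from and the other is where it exits.
Route from 3: right 1 to 4, down 1 to 8, left 2 to 6, up 1 to 2, left 1 to 1, down 3 to 13, right 1 to 14, up 1 to 10, right 2 to 12, down 1 to 16, left 1 to 15 — 15 moves in all.
Check: all 16 open cells covered.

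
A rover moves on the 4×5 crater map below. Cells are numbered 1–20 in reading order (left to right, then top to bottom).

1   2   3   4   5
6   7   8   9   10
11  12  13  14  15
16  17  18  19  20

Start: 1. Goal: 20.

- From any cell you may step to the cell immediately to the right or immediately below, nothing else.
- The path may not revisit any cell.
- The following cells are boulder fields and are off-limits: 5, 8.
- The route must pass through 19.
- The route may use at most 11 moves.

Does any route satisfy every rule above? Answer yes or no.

yes

One route that works: 1 → 6 → 11 → 16 → 17 → 18 → 19 → 20.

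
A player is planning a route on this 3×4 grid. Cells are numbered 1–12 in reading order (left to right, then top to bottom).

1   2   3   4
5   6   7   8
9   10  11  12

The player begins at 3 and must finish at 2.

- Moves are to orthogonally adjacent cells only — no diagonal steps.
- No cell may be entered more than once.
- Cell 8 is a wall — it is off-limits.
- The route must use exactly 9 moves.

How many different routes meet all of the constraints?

Need simple routes of exactly 9 moves from 3 to 2 (Manhattan distance 1, so 4 moves are spent on a detour and 4 undoing it).
No route satisfies every constraint, so the count is 0.

0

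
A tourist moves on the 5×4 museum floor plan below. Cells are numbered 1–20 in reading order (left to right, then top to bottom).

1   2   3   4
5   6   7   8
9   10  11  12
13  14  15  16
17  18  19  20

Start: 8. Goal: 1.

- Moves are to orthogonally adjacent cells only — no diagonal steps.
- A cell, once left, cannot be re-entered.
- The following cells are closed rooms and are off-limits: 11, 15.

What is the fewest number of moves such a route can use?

The Manhattan distance from 8 to 1 is |2−1| + |4−1| = 4, so at least 4 moves are needed.
A route of 4 moves achieves this: 8 → 4 → 3 → 2 → 1.
Since 4 matches the lower bound, it is optimal.

4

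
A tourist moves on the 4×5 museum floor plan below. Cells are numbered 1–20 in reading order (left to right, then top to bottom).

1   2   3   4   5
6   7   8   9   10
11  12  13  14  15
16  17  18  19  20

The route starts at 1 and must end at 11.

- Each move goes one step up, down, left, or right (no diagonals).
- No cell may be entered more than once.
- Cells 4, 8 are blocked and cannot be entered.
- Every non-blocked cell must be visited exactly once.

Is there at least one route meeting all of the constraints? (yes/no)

no

Cell 3 has only one open neighbour but is neither the start nor the goal, so a Hamiltonian route would have to both enter and leave it through the same neighbour — impossible without revisiting.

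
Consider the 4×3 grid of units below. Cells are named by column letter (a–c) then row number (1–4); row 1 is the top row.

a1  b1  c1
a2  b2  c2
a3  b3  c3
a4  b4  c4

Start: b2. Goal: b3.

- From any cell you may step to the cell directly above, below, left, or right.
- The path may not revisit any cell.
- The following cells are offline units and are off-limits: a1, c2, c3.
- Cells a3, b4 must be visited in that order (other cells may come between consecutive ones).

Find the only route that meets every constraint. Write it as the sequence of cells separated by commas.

b2, a2, a3, a4, b4, b3

The waypoints must appear in the order a3, b4, with no cell reused.
Route from b2: left 1 to a2, down 2 to a4, right 1 to b4, up 1 to b3 — 5 moves in all.
Check: order respected (a3 at step 2, b4 at step 4).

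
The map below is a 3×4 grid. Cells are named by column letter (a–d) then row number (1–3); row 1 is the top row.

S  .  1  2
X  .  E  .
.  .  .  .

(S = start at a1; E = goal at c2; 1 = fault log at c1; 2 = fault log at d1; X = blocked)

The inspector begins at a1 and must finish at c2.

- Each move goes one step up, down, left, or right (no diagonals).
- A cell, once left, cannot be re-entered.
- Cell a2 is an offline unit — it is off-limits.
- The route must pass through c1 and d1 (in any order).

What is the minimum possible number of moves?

Any route passes through c1 and d1 in some order between a1 and c2. Summing Manhattan distances along each leg and taking the cheapest ordering (a1 → c1 → d1 → c2) gives a lower bound of 2 + 1 + 2 = 5 moves.
A route of 5 moves achieves this: a1 → b1 → c1 → d1 → d2 → c2.
Since 5 matches the lower bound, it is optimal.

5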